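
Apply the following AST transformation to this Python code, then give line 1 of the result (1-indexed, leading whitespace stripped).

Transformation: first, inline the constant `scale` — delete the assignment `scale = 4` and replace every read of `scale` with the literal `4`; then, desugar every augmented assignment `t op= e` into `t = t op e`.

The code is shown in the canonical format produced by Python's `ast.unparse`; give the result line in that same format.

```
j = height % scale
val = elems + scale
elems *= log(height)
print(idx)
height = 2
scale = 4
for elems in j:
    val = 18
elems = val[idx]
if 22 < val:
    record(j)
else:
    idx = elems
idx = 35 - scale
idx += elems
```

Transformed code:
j = height % 4
val = elems + 4
elems = elems * log(height)
print(idx)
height = 2
for elems in j:
    val = 18
elems = val[idx]
if 22 < val:
    record(j)
else:
    idx = elems
idx = 35 - 4
idx = idx + elems

j = height % 4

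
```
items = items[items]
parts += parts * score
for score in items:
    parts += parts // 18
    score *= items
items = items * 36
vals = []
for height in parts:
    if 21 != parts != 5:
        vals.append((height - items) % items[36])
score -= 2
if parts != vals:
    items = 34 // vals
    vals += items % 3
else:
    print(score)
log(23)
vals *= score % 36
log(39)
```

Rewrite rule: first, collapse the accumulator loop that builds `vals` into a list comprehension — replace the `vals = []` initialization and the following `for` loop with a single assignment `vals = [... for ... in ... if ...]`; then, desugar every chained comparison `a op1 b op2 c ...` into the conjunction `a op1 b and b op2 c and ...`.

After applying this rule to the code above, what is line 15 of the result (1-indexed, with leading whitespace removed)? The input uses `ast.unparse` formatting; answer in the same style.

vals *= score % 36

Transformed code:
items = items[items]
parts += parts * score
for score in items:
    parts += parts // 18
    score *= items
items = items * 36
vals = [(height - items) % items[36] for height in parts if 21 != parts and parts != 5]
score -= 2
if parts != vals:
    items = 34 // vals
    vals += items % 3
else:
    print(score)
log(23)
vals *= score % 36
log(39)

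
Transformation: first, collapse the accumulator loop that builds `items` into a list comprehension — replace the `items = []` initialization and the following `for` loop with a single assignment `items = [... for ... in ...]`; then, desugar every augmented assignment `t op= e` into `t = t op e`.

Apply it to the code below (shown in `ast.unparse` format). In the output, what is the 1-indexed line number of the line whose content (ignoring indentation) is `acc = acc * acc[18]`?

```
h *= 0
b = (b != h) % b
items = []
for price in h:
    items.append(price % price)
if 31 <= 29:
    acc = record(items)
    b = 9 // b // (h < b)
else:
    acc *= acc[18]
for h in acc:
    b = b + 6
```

Transformed code:
h = h * 0
b = (b != h) % b
items = [price % price for price in h]
if 31 <= 29:
    acc = record(items)
    b = 9 // b // (h < b)
else:
    acc = acc * acc[18]
for h in acc:
    b = b + 6

8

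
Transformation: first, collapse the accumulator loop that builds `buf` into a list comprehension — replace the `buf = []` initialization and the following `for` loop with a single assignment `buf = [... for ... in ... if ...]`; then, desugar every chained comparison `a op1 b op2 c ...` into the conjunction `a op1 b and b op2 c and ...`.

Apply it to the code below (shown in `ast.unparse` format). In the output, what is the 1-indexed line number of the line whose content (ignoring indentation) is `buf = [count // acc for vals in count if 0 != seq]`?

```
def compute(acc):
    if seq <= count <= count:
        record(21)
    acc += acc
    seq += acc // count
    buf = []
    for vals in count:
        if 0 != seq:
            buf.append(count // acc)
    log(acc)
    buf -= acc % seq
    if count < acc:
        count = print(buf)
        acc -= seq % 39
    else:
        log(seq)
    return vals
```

Transformed code:
def compute(acc):
    if seq <= count and count <= count:
        record(21)
    acc += acc
    seq += acc // count
    buf = [count // acc for vals in count if 0 != seq]
    log(acc)
    buf -= acc % seq
    if count < acc:
        count = print(buf)
        acc -= seq % 39
    else:
        log(seq)
    return vals

6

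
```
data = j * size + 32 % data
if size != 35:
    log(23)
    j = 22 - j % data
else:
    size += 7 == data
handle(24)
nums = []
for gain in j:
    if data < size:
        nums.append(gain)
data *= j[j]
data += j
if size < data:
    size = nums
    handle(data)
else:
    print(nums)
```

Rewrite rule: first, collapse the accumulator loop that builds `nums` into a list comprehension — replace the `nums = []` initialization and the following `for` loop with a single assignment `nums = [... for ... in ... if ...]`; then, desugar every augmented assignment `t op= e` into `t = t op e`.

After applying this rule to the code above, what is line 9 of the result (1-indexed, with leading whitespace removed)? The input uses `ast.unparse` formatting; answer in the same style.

Transformed code:
data = j * size + 32 % data
if size != 35:
    log(23)
    j = 22 - j % data
else:
    size = size + (7 == data)
handle(24)
nums = [gain for gain in j if data < size]
data = data * j[j]
data = data + j
if size < data:
    size = nums
    handle(data)
else:
    print(nums)

data = data * j[j]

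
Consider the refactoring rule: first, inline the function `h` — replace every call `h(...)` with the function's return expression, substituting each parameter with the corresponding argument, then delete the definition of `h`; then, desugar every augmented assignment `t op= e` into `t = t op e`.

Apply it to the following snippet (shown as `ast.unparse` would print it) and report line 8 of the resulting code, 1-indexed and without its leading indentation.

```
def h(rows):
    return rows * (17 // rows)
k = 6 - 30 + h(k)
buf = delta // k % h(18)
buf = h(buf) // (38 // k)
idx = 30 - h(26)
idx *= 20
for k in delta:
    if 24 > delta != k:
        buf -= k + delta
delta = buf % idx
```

Transformed code:
k = 6 - 30 + k * (17 // k)
buf = delta // k % (18 * (17 // 18))
buf = buf * (17 // buf) // (38 // k)
idx = 30 - 26 * (17 // 26)
idx = idx * 20
for k in delta:
    if 24 > delta != k:
        buf = buf - (k + delta)
delta = buf % idx

buf = buf - (k + delta)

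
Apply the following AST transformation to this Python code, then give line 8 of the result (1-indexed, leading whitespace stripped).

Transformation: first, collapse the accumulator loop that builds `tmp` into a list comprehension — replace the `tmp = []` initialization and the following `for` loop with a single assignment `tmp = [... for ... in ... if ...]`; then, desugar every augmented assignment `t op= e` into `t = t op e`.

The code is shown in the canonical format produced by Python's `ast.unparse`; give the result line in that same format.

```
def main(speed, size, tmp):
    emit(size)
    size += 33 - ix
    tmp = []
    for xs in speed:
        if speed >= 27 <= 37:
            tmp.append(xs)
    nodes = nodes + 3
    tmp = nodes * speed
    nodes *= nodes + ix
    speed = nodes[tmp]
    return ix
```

Transformed code:
def main(speed, size, tmp):
    emit(size)
    size = size + (33 - ix)
    tmp = [xs for xs in speed if speed >= 27 <= 37]
    nodes = nodes + 3
    tmp = nodes * speed
    nodes = nodes * (nodes + ix)
    speed = nodes[tmp]
    return ix

speed = nodes[tmp]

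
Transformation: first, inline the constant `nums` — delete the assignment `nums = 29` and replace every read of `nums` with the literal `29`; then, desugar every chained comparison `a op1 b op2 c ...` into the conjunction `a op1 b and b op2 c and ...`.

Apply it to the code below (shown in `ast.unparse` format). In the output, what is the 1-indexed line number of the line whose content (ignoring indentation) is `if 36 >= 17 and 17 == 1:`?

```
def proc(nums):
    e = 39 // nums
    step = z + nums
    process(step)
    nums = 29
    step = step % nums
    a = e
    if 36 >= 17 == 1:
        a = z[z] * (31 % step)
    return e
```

Transformed code:
def proc(nums):
    e = 39 // 29
    step = z + 29
    process(step)
    step = step % 29
    a = e
    if 36 >= 17 and 17 == 1:
        a = z[z] * (31 % step)
    return e

7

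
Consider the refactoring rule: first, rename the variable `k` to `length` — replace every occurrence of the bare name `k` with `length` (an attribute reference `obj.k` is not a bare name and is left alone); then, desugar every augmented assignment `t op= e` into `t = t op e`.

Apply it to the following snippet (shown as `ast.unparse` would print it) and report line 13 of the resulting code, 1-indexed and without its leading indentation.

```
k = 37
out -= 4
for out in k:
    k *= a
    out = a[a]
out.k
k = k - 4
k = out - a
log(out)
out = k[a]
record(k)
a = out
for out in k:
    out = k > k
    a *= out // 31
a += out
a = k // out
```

for out in length:

Transformed code:
length = 37
out = out - 4
for out in length:
    length = length * a
    out = a[a]
out.k
length = length - 4
length = out - a
log(out)
out = length[a]
record(length)
a = out
for out in length:
    out = length > length
    a = a * (out // 31)
a = a + out
a = length // out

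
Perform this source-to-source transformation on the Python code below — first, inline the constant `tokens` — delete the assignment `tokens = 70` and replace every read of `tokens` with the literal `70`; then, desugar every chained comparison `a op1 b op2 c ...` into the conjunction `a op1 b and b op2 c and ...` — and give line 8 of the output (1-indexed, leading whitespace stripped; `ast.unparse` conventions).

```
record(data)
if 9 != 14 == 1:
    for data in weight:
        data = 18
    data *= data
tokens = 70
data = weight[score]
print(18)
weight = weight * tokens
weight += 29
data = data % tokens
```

Transformed code:
record(data)
if 9 != 14 and 14 == 1:
    for data in weight:
        data = 18
    data *= data
data = weight[score]
print(18)
weight = weight * 70
weight += 29
data = data % 70

weight = weight * 70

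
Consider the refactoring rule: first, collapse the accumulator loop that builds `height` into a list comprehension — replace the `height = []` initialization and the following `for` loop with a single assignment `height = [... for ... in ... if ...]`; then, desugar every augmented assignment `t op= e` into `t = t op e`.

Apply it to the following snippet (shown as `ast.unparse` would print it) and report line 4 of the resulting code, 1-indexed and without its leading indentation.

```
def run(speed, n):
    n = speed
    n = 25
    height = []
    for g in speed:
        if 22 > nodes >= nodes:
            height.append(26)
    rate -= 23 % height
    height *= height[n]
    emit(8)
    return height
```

height = [26 for g in speed if 22 > nodes >= nodes]

Transformed code:
def run(speed, n):
    n = speed
    n = 25
    height = [26 for g in speed if 22 > nodes >= nodes]
    rate = rate - 23 % height
    height = height * height[n]
    emit(8)
    return height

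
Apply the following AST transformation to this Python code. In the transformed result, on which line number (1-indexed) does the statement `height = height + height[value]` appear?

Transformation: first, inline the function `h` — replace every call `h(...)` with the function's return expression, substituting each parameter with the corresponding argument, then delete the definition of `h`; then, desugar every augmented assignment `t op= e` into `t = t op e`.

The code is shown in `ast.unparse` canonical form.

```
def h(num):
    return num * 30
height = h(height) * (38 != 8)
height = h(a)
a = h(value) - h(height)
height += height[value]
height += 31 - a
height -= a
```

Transformed code:
height = height * 30 * (38 != 8)
height = a * 30
a = value * 30 - height * 30
height = height + height[value]
height = height + (31 - a)
height = height - a

4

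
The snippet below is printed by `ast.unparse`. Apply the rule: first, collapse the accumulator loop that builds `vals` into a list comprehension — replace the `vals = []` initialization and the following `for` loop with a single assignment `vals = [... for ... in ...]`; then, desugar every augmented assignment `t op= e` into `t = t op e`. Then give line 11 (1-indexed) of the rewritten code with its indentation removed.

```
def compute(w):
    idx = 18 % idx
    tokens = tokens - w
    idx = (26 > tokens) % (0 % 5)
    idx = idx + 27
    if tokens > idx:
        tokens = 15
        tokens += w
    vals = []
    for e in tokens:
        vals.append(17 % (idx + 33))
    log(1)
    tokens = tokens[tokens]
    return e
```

tokens = tokens[tokens]

Transformed code:
def compute(w):
    idx = 18 % idx
    tokens = tokens - w
    idx = (26 > tokens) % (0 % 5)
    idx = idx + 27
    if tokens > idx:
        tokens = 15
        tokens = tokens + w
    vals = [17 % (idx + 33) for e in tokens]
    log(1)
    tokens = tokens[tokens]
    return e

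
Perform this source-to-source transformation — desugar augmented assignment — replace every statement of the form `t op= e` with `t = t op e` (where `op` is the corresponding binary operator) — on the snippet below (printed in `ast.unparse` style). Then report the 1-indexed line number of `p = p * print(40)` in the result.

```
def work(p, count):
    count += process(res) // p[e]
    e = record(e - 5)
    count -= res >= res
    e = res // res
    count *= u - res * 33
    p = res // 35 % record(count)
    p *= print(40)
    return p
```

Transformed code:
def work(p, count):
    count = count + process(res) // p[e]
    e = record(e - 5)
    count = count - (res >= res)
    e = res // res
    count = count * (u - res * 33)
    p = res // 35 % record(count)
    p = p * print(40)
    return p

8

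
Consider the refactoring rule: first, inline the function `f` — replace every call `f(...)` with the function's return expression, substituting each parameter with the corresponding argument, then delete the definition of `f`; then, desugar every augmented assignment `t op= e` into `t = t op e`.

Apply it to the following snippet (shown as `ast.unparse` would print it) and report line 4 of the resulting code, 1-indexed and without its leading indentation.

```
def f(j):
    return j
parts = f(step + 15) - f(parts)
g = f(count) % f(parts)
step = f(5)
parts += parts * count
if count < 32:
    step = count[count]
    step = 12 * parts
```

parts = parts + parts * count

Transformed code:
parts = step + 15 - parts
g = count % parts
step = 5
parts = parts + parts * count
if count < 32:
    step = count[count]
    step = 12 * parts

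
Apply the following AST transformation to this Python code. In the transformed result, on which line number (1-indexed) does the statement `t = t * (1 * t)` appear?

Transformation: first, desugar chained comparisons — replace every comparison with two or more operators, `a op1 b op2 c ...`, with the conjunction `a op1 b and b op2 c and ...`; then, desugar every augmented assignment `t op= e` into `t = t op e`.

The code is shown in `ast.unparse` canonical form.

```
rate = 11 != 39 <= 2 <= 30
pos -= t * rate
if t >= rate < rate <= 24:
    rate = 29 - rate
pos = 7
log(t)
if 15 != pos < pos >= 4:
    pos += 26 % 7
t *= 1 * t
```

9

Transformed code:
rate = 11 != 39 and 39 <= 2 and (2 <= 30)
pos = pos - t * rate
if t >= rate and rate < rate and (rate <= 24):
    rate = 29 - rate
pos = 7
log(t)
if 15 != pos and pos < pos and (pos >= 4):
    pos = pos + 26 % 7
t = t * (1 * t)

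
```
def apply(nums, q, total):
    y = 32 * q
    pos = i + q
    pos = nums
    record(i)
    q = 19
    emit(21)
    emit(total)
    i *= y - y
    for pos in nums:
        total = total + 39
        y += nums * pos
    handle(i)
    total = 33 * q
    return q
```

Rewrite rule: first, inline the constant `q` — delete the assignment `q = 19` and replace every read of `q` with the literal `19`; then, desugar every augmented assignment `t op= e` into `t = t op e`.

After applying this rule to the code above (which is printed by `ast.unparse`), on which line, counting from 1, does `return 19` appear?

Transformed code:
def apply(nums, q, total):
    y = 32 * 19
    pos = i + 19
    pos = nums
    record(i)
    emit(21)
    emit(total)
    i = i * (y - y)
    for pos in nums:
        total = total + 39
        y = y + nums * pos
    handle(i)
    total = 33 * 19
    return 19

14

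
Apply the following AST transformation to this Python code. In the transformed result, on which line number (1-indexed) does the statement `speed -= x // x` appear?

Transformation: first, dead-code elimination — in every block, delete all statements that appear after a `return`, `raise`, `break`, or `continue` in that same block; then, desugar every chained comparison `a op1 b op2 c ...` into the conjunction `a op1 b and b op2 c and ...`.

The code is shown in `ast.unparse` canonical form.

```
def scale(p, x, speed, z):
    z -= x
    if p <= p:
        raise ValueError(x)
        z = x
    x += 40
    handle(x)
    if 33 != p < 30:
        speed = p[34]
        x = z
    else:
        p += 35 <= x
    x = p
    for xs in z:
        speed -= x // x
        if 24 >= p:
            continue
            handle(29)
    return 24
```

14

Transformed code:
def scale(p, x, speed, z):
    z -= x
    if p <= p:
        raise ValueError(x)
    x += 40
    handle(x)
    if 33 != p and p < 30:
        speed = p[34]
        x = z
    else:
        p += 35 <= x
    x = p
    for xs in z:
        speed -= x // x
        if 24 >= p:
            continue
    return 24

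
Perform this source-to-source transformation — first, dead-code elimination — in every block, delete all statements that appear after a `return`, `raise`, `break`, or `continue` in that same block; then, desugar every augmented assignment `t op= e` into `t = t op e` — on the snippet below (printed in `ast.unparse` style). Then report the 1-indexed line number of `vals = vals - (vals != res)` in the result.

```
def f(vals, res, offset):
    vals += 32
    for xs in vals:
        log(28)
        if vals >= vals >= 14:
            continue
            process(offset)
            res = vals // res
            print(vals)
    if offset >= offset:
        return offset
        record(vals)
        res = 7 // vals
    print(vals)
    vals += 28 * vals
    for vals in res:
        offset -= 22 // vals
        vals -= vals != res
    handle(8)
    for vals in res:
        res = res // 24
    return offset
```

Transformed code:
def f(vals, res, offset):
    vals = vals + 32
    for xs in vals:
        log(28)
        if vals >= vals >= 14:
            continue
    if offset >= offset:
        return offset
    print(vals)
    vals = vals + 28 * vals
    for vals in res:
        offset = offset - 22 // vals
        vals = vals - (vals != res)
    handle(8)
    for vals in res:
        res = res // 24
    return offset

13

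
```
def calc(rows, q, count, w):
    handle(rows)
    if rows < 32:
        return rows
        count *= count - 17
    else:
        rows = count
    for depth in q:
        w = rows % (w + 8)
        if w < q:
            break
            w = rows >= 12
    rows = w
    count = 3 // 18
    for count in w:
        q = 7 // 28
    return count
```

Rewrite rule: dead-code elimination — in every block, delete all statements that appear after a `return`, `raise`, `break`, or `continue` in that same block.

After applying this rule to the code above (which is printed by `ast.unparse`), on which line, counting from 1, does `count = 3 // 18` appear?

Transformed code:
def calc(rows, q, count, w):
    handle(rows)
    if rows < 32:
        return rows
    else:
        rows = count
    for depth in q:
        w = rows % (w + 8)
        if w < q:
            break
    rows = w
    count = 3 // 18
    for count in w:
        q = 7 // 28
    return count

12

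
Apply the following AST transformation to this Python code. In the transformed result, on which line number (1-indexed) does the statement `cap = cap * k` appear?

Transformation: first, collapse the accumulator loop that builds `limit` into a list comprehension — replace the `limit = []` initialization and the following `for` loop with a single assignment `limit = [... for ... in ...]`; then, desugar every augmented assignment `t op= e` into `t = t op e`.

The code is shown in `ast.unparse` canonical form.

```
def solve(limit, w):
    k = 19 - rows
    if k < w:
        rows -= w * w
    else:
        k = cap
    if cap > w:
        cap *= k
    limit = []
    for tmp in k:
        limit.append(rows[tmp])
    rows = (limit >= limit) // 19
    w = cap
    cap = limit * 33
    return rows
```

Transformed code:
def solve(limit, w):
    k = 19 - rows
    if k < w:
        rows = rows - w * w
    else:
        k = cap
    if cap > w:
        cap = cap * k
    limit = [rows[tmp] for tmp in k]
    rows = (limit >= limit) // 19
    w = cap
    cap = limit * 33
    return rows

8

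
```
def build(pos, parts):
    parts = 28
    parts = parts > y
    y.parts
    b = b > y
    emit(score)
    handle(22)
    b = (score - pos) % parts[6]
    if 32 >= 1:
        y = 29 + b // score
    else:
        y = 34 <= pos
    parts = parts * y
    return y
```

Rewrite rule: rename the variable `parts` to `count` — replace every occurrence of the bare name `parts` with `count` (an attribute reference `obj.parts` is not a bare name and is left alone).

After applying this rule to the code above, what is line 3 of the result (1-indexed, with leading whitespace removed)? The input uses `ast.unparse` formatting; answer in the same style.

count = count > y

Transformed code:
def build(pos, count):
    count = 28
    count = count > y
    y.parts
    b = b > y
    emit(score)
    handle(22)
    b = (score - pos) % count[6]
    if 32 >= 1:
        y = 29 + b // score
    else:
        y = 34 <= pos
    count = count * y
    return y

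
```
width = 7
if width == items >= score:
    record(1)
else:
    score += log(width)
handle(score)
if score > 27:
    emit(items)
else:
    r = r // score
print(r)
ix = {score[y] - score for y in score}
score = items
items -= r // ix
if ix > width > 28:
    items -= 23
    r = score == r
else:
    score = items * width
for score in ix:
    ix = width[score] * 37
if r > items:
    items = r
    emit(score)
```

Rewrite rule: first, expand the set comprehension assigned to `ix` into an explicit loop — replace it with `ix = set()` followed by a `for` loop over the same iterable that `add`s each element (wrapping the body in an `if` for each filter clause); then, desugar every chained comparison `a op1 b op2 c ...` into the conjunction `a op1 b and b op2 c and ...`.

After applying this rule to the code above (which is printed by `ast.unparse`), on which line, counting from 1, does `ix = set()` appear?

12

Transformed code:
width = 7
if width == items and items >= score:
    record(1)
else:
    score += log(width)
handle(score)
if score > 27:
    emit(items)
else:
    r = r // score
print(r)
ix = set()
for y in score:
    ix.add(score[y] - score)
score = items
items -= r // ix
if ix > width and width > 28:
    items -= 23
    r = score == r
else:
    score = items * width
for score in ix:
    ix = width[score] * 37
if r > items:
    items = r
    emit(score)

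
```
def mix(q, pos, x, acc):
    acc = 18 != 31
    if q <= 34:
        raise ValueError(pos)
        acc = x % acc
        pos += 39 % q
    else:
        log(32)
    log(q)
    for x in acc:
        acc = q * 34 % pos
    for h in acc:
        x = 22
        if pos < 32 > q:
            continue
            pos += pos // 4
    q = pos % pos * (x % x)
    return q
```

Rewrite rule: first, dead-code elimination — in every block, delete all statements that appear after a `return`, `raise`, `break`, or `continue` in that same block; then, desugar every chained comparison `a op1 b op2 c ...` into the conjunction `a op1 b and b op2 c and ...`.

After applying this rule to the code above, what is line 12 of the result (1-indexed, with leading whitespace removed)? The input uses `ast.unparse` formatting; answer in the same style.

if pos < 32 and 32 > q:

Transformed code:
def mix(q, pos, x, acc):
    acc = 18 != 31
    if q <= 34:
        raise ValueError(pos)
    else:
        log(32)
    log(q)
    for x in acc:
        acc = q * 34 % pos
    for h in acc:
        x = 22
        if pos < 32 and 32 > q:
            continue
    q = pos % pos * (x % x)
    return q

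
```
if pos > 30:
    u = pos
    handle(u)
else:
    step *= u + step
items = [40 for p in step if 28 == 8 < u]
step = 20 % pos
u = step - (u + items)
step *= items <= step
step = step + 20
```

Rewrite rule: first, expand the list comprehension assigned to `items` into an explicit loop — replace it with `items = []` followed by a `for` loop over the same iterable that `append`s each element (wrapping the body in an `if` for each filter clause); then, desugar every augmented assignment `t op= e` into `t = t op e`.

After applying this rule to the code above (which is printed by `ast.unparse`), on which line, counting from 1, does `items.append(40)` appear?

Transformed code:
if pos > 30:
    u = pos
    handle(u)
else:
    step = step * (u + step)
items = []
for p in step:
    if 28 == 8 < u:
        items.append(40)
step = 20 % pos
u = step - (u + items)
step = step * (items <= step)
step = step + 20

9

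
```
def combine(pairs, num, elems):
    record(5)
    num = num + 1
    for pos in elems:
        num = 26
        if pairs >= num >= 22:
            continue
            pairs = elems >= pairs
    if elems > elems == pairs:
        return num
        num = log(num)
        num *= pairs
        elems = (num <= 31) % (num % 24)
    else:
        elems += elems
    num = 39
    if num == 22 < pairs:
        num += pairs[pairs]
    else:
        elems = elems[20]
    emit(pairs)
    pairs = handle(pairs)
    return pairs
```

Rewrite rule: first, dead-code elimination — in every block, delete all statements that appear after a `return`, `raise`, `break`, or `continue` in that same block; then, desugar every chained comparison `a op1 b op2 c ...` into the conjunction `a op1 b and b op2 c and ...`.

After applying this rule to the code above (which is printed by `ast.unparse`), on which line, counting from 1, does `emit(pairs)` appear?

17

Transformed code:
def combine(pairs, num, elems):
    record(5)
    num = num + 1
    for pos in elems:
        num = 26
        if pairs >= num and num >= 22:
            continue
    if elems > elems and elems == pairs:
        return num
    else:
        elems += elems
    num = 39
    if num == 22 and 22 < pairs:
        num += pairs[pairs]
    else:
        elems = elems[20]
    emit(pairs)
    pairs = handle(pairs)
    return pairs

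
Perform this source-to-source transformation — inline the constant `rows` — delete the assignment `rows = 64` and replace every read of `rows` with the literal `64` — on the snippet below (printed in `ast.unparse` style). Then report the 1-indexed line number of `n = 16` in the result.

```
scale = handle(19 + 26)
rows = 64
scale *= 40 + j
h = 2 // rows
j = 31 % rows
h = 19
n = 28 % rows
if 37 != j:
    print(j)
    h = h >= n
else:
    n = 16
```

Transformed code:
scale = handle(19 + 26)
scale *= 40 + j
h = 2 // 64
j = 31 % 64
h = 19
n = 28 % 64
if 37 != j:
    print(j)
    h = h >= n
else:
    n = 16

11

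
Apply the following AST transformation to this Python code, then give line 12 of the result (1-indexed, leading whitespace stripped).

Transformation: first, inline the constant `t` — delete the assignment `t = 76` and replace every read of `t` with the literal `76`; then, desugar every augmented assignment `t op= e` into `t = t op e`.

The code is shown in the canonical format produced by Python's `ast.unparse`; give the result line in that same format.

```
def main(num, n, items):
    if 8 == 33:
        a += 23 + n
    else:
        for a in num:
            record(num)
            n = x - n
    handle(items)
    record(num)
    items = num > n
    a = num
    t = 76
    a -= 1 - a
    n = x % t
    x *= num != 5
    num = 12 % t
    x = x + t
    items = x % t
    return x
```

a = a - (1 - a)

Transformed code:
def main(num, n, items):
    if 8 == 33:
        a = a + (23 + n)
    else:
        for a in num:
            record(num)
            n = x - n
    handle(items)
    record(num)
    items = num > n
    a = num
    a = a - (1 - a)
    n = x % 76
    x = x * (num != 5)
    num = 12 % 76
    x = x + 76
    items = x % 76
    return x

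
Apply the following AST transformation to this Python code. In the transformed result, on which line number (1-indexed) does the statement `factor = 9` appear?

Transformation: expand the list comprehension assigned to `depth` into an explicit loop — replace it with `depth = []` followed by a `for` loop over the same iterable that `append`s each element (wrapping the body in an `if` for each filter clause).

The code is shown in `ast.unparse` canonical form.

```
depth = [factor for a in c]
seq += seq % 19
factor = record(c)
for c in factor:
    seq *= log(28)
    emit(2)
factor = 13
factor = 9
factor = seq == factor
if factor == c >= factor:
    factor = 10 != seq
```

Transformed code:
depth = []
for a in c:
    depth.append(factor)
seq += seq % 19
factor = record(c)
for c in factor:
    seq *= log(28)
    emit(2)
factor = 13
factor = 9
factor = seq == factor
if factor == c >= factor:
    factor = 10 != seq

10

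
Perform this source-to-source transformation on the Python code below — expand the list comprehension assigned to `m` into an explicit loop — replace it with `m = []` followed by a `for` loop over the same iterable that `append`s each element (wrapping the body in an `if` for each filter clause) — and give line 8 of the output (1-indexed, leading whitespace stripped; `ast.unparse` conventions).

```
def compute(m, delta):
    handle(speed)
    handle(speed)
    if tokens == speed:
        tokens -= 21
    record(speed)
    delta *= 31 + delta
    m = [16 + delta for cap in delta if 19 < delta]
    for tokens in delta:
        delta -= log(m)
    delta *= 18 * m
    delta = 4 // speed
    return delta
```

Transformed code:
def compute(m, delta):
    handle(speed)
    handle(speed)
    if tokens == speed:
        tokens -= 21
    record(speed)
    delta *= 31 + delta
    m = []
    for cap in delta:
        if 19 < delta:
            m.append(16 + delta)
    for tokens in delta:
        delta -= log(m)
    delta *= 18 * m
    delta = 4 // speed
    return delta

m = []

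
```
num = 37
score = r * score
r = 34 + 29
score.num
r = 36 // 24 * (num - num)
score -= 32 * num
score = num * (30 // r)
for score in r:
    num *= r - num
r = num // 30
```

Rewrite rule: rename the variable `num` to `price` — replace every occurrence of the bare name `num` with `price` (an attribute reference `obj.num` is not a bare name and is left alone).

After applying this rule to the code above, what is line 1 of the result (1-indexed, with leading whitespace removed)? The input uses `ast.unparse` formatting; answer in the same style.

price = 37

Transformed code:
price = 37
score = r * score
r = 34 + 29
score.num
r = 36 // 24 * (price - price)
score -= 32 * price
score = price * (30 // r)
for score in r:
    price *= r - price
r = price // 30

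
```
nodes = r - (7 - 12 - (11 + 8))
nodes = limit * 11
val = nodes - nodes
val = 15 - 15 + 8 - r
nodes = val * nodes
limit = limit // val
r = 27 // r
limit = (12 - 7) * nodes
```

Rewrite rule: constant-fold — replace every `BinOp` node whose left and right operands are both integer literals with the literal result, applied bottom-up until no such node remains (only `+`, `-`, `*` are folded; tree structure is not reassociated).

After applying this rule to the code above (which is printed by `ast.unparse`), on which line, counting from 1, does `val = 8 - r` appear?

Transformed code:
nodes = r - -24
nodes = limit * 11
val = nodes - nodes
val = 8 - r
nodes = val * nodes
limit = limit // val
r = 27 // r
limit = 5 * nodes

4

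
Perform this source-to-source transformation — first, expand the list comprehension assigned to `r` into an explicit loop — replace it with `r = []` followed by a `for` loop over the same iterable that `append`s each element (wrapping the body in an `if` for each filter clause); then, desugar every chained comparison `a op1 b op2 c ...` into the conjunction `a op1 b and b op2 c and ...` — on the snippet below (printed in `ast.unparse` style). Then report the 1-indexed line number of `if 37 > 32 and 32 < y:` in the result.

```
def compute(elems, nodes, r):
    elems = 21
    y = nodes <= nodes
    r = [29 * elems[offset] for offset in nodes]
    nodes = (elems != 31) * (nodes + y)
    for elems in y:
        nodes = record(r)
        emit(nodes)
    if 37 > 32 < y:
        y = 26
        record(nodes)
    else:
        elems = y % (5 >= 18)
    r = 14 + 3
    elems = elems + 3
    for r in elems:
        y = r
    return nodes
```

Transformed code:
def compute(elems, nodes, r):
    elems = 21
    y = nodes <= nodes
    r = []
    for offset in nodes:
        r.append(29 * elems[offset])
    nodes = (elems != 31) * (nodes + y)
    for elems in y:
        nodes = record(r)
        emit(nodes)
    if 37 > 32 and 32 < y:
        y = 26
        record(nodes)
    else:
        elems = y % (5 >= 18)
    r = 14 + 3
    elems = elems + 3
    for r in elems:
        y = r
    return nodes

11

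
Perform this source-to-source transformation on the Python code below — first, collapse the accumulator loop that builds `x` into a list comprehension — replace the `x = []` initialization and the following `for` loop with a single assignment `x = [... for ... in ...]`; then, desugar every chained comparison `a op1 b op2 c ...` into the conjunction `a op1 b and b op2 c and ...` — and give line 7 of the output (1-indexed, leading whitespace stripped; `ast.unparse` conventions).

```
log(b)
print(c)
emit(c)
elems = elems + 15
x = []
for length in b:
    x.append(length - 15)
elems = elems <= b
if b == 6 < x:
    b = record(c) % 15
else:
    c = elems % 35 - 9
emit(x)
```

if b == 6 and 6 < x:

Transformed code:
log(b)
print(c)
emit(c)
elems = elems + 15
x = [length - 15 for length in b]
elems = elems <= b
if b == 6 and 6 < x:
    b = record(c) % 15
else:
    c = elems % 35 - 9
emit(x)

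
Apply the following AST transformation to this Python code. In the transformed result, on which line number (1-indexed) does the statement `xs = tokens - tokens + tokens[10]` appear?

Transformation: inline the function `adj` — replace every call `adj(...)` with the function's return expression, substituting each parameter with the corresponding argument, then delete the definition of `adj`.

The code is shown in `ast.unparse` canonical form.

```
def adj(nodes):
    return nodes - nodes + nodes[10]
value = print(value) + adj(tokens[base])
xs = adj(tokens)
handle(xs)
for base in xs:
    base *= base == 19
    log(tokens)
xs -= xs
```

Transformed code:
value = print(value) + (tokens[base] - tokens[base] + tokens[base][10])
xs = tokens - tokens + tokens[10]
handle(xs)
for base in xs:
    base *= base == 19
    log(tokens)
xs -= xs

2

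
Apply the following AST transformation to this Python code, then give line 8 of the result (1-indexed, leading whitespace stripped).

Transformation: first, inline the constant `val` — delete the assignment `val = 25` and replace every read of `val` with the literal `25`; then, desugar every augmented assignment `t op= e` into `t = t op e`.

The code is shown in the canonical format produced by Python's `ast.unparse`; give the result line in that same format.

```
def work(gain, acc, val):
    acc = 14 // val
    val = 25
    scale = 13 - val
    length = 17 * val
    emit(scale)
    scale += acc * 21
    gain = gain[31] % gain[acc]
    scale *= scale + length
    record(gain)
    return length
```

scale = scale * (scale + length)

Transformed code:
def work(gain, acc, val):
    acc = 14 // 25
    scale = 13 - 25
    length = 17 * 25
    emit(scale)
    scale = scale + acc * 21
    gain = gain[31] % gain[acc]
    scale = scale * (scale + length)
    record(gain)
    return length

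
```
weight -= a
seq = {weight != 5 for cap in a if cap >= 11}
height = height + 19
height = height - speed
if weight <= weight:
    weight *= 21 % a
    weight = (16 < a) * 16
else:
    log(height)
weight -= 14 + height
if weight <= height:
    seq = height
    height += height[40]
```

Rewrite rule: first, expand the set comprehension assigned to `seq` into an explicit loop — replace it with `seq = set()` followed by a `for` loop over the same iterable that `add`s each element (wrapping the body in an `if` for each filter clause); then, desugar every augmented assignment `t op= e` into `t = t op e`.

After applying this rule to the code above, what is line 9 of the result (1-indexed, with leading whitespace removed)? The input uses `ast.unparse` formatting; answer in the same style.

Transformed code:
weight = weight - a
seq = set()
for cap in a:
    if cap >= 11:
        seq.add(weight != 5)
height = height + 19
height = height - speed
if weight <= weight:
    weight = weight * (21 % a)
    weight = (16 < a) * 16
else:
    log(height)
weight = weight - (14 + height)
if weight <= height:
    seq = height
    height = height + height[40]

weight = weight * (21 % a)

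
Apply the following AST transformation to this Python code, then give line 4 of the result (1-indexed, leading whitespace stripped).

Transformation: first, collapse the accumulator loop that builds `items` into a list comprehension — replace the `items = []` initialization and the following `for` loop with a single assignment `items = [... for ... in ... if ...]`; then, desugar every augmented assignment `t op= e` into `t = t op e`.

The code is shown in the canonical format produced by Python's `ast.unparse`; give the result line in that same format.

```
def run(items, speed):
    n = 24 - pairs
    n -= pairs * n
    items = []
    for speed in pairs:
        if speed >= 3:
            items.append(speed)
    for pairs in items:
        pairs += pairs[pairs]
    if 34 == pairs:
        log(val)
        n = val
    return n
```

Transformed code:
def run(items, speed):
    n = 24 - pairs
    n = n - pairs * n
    items = [speed for speed in pairs if speed >= 3]
    for pairs in items:
        pairs = pairs + pairs[pairs]
    if 34 == pairs:
        log(val)
        n = val
    return n

items = [speed for speed in pairs if speed >= 3]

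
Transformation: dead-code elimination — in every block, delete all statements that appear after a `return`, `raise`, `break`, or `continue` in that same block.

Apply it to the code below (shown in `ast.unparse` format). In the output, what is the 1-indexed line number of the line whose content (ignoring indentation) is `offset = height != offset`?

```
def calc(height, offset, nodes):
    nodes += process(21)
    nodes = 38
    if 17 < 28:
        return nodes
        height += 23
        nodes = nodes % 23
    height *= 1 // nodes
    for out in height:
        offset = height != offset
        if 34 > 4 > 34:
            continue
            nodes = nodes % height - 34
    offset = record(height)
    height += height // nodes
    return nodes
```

8

Transformed code:
def calc(height, offset, nodes):
    nodes += process(21)
    nodes = 38
    if 17 < 28:
        return nodes
    height *= 1 // nodes
    for out in height:
        offset = height != offset
        if 34 > 4 > 34:
            continue
    offset = record(height)
    height += height // nodes
    return nodes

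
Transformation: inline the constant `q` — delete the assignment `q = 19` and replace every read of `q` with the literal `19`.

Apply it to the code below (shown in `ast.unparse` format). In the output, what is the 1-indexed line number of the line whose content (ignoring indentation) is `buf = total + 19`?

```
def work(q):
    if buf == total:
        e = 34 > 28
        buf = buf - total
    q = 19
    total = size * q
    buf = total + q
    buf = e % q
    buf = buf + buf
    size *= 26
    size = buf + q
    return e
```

6

Transformed code:
def work(q):
    if buf == total:
        e = 34 > 28
        buf = buf - total
    total = size * 19
    buf = total + 19
    buf = e % 19
    buf = buf + buf
    size *= 26
    size = buf + 19
    return e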